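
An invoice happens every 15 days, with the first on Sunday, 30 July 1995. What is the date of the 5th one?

The 5th occurrence is 4 intervals after the first: 4 × 15 = 60 days after 30 July 1995.
July has 31 days — 1 day to the end of July leaves 59.
August has 31 days (28 left).
28 days into September → 28 September 1995.

28 September 1995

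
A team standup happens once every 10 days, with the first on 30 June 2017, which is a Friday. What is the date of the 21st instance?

16 January 2018

The 21st occurrence is 20 intervals after the first: 20 × 10 = 200 days after 30 June 2017.
June has 30 days — 0 days to the end of June leaves 200.
July has 31 days (169 left).
August has 31 days (138 left).
September has 30 days (108 left).
October has 31 days (77 left).
November has 30 days (47 left).
December has 31 days (16 left).
16 days into January → 16 January 2018.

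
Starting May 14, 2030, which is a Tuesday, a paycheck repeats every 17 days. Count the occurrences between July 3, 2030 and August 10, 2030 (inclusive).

Occurrences land 17·i days after May 14, 2030 for i = 0, 1, 2, …
July 3, 2030 is 50 days after the start; 50 ÷ 17 = 2 remainder 16; since the remainder is 16, round up to i = 3. First occurrence in the window: #4 on July 4, 2030 (3×17 = 51 days in).
August 10, 2030 is 88 days after the start; 88 ÷ 17 = 5 remainder 3. Last occurrence in the window: #6 on August 7, 2030.
Occurrences #4 through #6: 3 in total.

3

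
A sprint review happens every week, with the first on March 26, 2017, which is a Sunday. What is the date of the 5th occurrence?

April 23, 2017

The 5th occurrence is 4 intervals after the first: 4 × 7 = 28 days after March 26, 2017.
March has 31 days — 5 days to the end of March leaves 23.
23 days into April → April 23, 2017.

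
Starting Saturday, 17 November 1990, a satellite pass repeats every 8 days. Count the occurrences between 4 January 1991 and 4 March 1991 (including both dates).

Occurrences land 8·i days after 17 November 1990 for i = 0, 1, 2, …
4 January 1991 is 48 days after the start; 48 ÷ 8 = 6 remainder 0. First occurrence in the window: #7 on 4 January 1991 (6×8 = 48 days in).
4 March 1991 is 107 days after the start; 107 ÷ 8 = 13 remainder 3. Last occurrence in the window: #14 on 1 March 1991.
Occurrences #7 through #14: 8 in total.

8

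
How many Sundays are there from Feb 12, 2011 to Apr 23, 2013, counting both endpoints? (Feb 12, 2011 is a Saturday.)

Feb 12, 2011 is a Saturday; the first Sunday on or after it is Feb 13, 2011 (1 day later).
From Feb 13, 2011 to Apr 23, 2013: 321 + 366 + 113 = 800 days (rest of 2011, 2012, to Apr 23, 2013 in 2013).
800 ÷ 7 = 114 full weeks with remainder 2, so 114 more Sundays after the first → 115.

115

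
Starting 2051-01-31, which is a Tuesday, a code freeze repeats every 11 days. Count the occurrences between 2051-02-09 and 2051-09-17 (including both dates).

Occurrences land 11·i days after 2051-01-31 for i = 0, 1, 2, …
2051-02-09 is 9 days after the start; 9 ÷ 11 = 0 remainder 9; since the remainder is 9, round up to i = 1. First occurrence in the window: #2 on 2051-02-11 (1×11 = 11 days in).
2051-09-17 is 229 days after the start; 229 ÷ 11 = 20 remainder 9. Last occurrence in the window: #21 on 2051-09-08.
Occurrences #2 through #21: 20 in total.

20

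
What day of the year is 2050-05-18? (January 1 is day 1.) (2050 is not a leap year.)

138

Days in months before May: 31 + 28 + 31 + 30 = 120.
Plus 18 days into May → day 138.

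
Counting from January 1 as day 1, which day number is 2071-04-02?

92

Days in months before April: 31 + 28 + 31 = 90.
Plus 2 days into April → day 92.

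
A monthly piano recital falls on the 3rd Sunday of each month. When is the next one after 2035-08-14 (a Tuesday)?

August 2035 starts on a Wednesday; its first Sunday is the 5th, so the 3rd Sunday is the 19th — 2035-08-19.
2035-08-19 is after 2035-08-14, so that is the next one.

2035-08-19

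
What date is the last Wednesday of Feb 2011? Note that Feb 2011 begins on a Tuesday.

Feb 23, 2011

Feb 2011 begins on a Tuesday, so the first Wednesday is Feb 2 (1 day later).
Feb 2011 has 28 days. Adding weeks: 2, 9, 16, 23 — the last one ≤ 28 is the 23rd.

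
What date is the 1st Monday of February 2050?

February 2050 begins on a Tuesday, so the first Monday is February 7 (6 days later).

February 7, 2050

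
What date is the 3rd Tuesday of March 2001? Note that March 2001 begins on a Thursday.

2001-03-20

March 2001 begins on a Thursday, so the first Tuesday is March 6 (5 days later).
The 3rd Tuesday is 2 weeks later: 6 + 14 = 20.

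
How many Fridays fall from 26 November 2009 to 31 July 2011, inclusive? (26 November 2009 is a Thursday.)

88

26 November 2009 is a Thursday; the first Friday on or after it is 27 November 2009 (1 day later).
From 27 November 2009 to 31 July 2011: 34 + 365 + 212 = 611 days (rest of 2009, 2010, to 31 July 2011 in 2011).
611 ÷ 7 = 87 full weeks with remainder 2, so 87 more Fridays after the first → 88.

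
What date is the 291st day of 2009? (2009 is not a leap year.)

Oct 18, 2009

Jan has 31 days (291 − 31 = 260 remain).
Feb has 28 days (260 − 28 = 232 remain).
Mar has 31 days (232 − 31 = 201 remain).
Apr has 30 days (201 − 30 = 171 remain).
May has 31 days (171 − 31 = 140 remain).
Jun has 30 days (140 − 30 = 110 remain).
Jul has 31 days (110 − 31 = 79 remain).
Aug has 31 days (79 − 31 = 48 remain).
Sep has 30 days (48 − 30 = 18 remain).
18 into Oct → Oct 18.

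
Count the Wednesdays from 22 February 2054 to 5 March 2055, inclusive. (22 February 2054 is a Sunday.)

22 February 2054 is a Sunday; the first Wednesday on or after it is 25 February 2054 (3 days later).
From 25 February 2054 to 5 March 2055: 309 + 64 = 373 days (rest of 2054, to 5 March 2055 in 2055).
373 ÷ 7 = 53 full weeks with remainder 2, so 53 more Wednesdays after the first → 54.

54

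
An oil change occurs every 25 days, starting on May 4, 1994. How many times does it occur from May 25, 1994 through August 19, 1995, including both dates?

Occurrences land 25·i days after May 4, 1994 for i = 0, 1, 2, …
May 25, 1994 is 21 days after the start; 21 ÷ 25 = 0 remainder 21; since the remainder is 21, round up to i = 1. First occurrence in the window: #2 on May 29, 1994 (1×25 = 25 days in).
August 19, 1995 is 472 days after the start; 472 ÷ 25 = 18 remainder 22. Last occurrence in the window: #19 on July 28, 1995.
Occurrences #2 through #19: 18 in total.

18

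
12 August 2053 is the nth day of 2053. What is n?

224

Days in months before August: 31 + 28 + 31 + 30 + 31 + 30 + 31 = 212.
Plus 12 days into August → day 224.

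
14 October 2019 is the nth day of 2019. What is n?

287

Days in months before October: 31 + 28 + 31 + 30 + 31 + 30 + 31 + 31 + 30 = 273.
Plus 14 days into October → day 287.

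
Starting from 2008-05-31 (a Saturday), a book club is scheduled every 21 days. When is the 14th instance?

The 14th occurrence is 13 intervals after the first: 13 × 21 = 273 days after 2008-05-31.
May has 31 days — 0 days to the end of May leaves 273.
June has 30 days (243 left).
July has 31 days (212 left).
August has 31 days (181 left).
September has 30 days (151 left).
October has 31 days (120 left).
November has 30 days (90 left).
December has 31 days (59 left).
January has 31 days (28 left).
28 days into February → 2009-02-28.

2009-02-28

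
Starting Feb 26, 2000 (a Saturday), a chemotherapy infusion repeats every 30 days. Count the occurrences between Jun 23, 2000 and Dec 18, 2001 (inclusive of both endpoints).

19

Occurrences land 30·i days after Feb 26, 2000 for i = 0, 1, 2, …
Jun 23, 2000 is 118 days after the start; 118 ÷ 30 = 3 remainder 28; since the remainder is 28, round up to i = 4. First occurrence in the window: #5 on Jun 25, 2000 (4×30 = 120 days in).
Dec 18, 2001 is 661 days after the start; 661 ÷ 30 = 22 remainder 1. Last occurrence in the window: #23 on Dec 17, 2001.
Occurrences #5 through #23: 19 in total.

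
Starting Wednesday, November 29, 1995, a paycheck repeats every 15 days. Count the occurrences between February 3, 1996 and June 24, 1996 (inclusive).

9

Occurrences land 15·i days after November 29, 1995 for i = 0, 1, 2, …
February 3, 1996 is 66 days after the start; 66 ÷ 15 = 4 remainder 6; since the remainder is 6, round up to i = 5. First occurrence in the window: #6 on February 12, 1996 (5×15 = 75 days in).
June 24, 1996 is 208 days after the start; 208 ÷ 15 = 13 remainder 13. Last occurrence in the window: #14 on June 11, 1996.
Occurrences #6 through #14: 9 in total.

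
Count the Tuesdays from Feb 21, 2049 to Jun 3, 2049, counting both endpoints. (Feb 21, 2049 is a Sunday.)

Feb 21, 2049 is a Sunday; the first Tuesday on or after it is Feb 23, 2049 (2 days later).
From Feb 23, 2049 to Jun 3, 2049: 5 + 31 + 30 + 31 + 3 = 100 days (rest of Feb, Mar, Apr, May, Jun).
100 ÷ 7 = 14 full weeks with remainder 2, so 14 more Tuesdays after the first → 15.

15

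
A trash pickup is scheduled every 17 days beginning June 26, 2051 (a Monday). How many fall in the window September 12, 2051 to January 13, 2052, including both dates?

Occurrences land 17·i days after June 26, 2051 for i = 0, 1, 2, …
September 12, 2051 is 78 days after the start; 78 ÷ 17 = 4 remainder 10; since the remainder is 10, round up to i = 5. First occurrence in the window: #6 on September 19, 2051 (5×17 = 85 days in).
January 13, 2052 is 201 days after the start; 201 ÷ 17 = 11 remainder 14. Last occurrence in the window: #12 on December 30, 2051.
Occurrences #6 through #12: 7 in total.

7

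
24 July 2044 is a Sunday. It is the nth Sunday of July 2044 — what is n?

4th

Day 24 falls in week ⌈24/7⌉ of the month.
Days 1–7 hold the 1st Sunday, 8–14 the 2nd, 15–21 the 3rd, 22–28 the 4th, 29–31 the 5th.
24 is in the range for the 4th.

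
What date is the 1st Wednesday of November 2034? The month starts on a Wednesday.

1 November 2034

November 2034 begins on a Wednesday, so the first Wednesday is November 1.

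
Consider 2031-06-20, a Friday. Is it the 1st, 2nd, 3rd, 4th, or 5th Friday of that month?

3rd

Day 20 falls in week ⌈20/7⌉ of the month.
Days 1–7 hold the 1st Friday, 8–14 the 2nd, 15–21 the 3rd, 22–28 the 4th, 29–31 the 5th.
20 is in the range for the 3rd.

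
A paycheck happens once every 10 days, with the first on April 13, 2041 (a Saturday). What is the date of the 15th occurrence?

August 31, 2041

The 15th occurrence is 14 intervals after the first: 14 × 10 = 140 days after April 13, 2041.
April has 30 days — 17 days to the end of April leaves 123.
May has 31 days (92 left).
June has 30 days (62 left).
July has 31 days (31 left).
31 days into August → August 31, 2041.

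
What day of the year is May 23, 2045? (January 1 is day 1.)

Days in months before May: 31 + 28 + 31 + 30 = 120.
Plus 23 days into May → day 143.

143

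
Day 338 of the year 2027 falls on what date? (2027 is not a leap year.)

January has 31 days (338 − 31 = 307 remain).
February has 28 days (307 − 28 = 279 remain).
March has 31 days (279 − 31 = 248 remain).
April has 30 days (248 − 30 = 218 remain).
May has 31 days (218 − 31 = 187 remain).
June has 30 days (187 − 30 = 157 remain).
July has 31 days (157 − 31 = 126 remain).
August has 31 days (126 − 31 = 95 remain).
September has 30 days (95 − 30 = 65 remain).
October has 31 days (65 − 31 = 34 remain).
November has 30 days (34 − 30 = 4 remain).
4 into December → December 4.

December 4, 2027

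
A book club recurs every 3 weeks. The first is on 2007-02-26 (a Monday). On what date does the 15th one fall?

2007-12-17

The 15th occurrence is 14 intervals after the first: 14 × 21 = 294 days after 2007-02-26.
February has 28 days — 2 days to the end of February leaves 292.
March has 31 days (261 left).
April has 30 days (231 left).
May has 31 days (200 left).
June has 30 days (170 left).
July has 31 days (139 left).
August has 31 days (108 left).
September has 30 days (78 left).
October has 31 days (47 left).
November has 30 days (17 left).
17 days into December → 2007-12-17.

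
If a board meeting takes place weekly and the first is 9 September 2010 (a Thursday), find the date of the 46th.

The 46th occurrence is 45 intervals after the first: 45 × 7 = 315 days after 9 September 2010.
September has 30 days — 21 days to the end of September leaves 294.
October has 31 days (263 left).
November has 30 days (233 left).
December has 31 days (202 left).
January has 31 days (171 left).
February has 28 days (143 left).
March has 31 days (112 left).
April has 30 days (82 left).
May has 31 days (51 left).
June has 30 days (21 left).
21 days into July → 21 July 2011.

21 July 2011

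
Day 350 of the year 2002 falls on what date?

January has 31 days (350 − 31 = 319 remain).
February has 28 days (319 − 28 = 291 remain).
March has 31 days (291 − 31 = 260 remain).
April has 30 days (260 − 30 = 230 remain).
May has 31 days (230 − 31 = 199 remain).
June has 30 days (199 − 30 = 169 remain).
July has 31 days (169 − 31 = 138 remain).
August has 31 days (138 − 31 = 107 remain).
September has 30 days (107 − 30 = 77 remain).
October has 31 days (77 − 31 = 46 remain).
November has 30 days (46 − 30 = 16 remain).
16 into December → December 16.

December 16, 2002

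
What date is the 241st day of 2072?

August 28, 2072

January has 31 days (241 − 31 = 210 remain).
February has 29 days (210 − 29 = 181 remain).
March has 31 days (181 − 31 = 150 remain).
April has 30 days (150 − 30 = 120 remain).
May has 31 days (120 − 31 = 89 remain).
June has 30 days (89 − 30 = 59 remain).
July has 31 days (59 − 31 = 28 remain).
28 into August → August 28.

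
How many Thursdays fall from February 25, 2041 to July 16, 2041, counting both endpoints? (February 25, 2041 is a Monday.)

February 25, 2041 is a Monday; the first Thursday on or after it is February 28, 2041 (3 days later).
From February 28, 2041 to July 16, 2041: 0 + 31 + 30 + 31 + 30 + 16 = 138 days (rest of February, March, April, May, June, July).
138 ÷ 7 = 19 full weeks with remainder 5, so 19 more Thursdays after the first → 20.

20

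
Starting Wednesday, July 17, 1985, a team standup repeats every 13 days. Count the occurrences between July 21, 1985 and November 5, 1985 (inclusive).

Occurrences land 13·i days after July 17, 1985 for i = 0, 1, 2, …
July 21, 1985 is 4 days after the start; 4 ÷ 13 = 0 remainder 4; since the remainder is 4, round up to i = 1. First occurrence in the window: #2 on July 30, 1985 (1×13 = 13 days in).
November 5, 1985 is 111 days after the start; 111 ÷ 13 = 8 remainder 7. Last occurrence in the window: #9 on October 29, 1985.
Occurrences #2 through #9: 8 in total.

8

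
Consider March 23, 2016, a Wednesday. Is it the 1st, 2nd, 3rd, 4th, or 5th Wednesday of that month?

Day 23 falls in week ⌈23/7⌉ of the month.
Days 1–7 hold the 1st Wednesday, 8–14 the 2nd, 15–21 the 3rd, 22–28 the 4th, 29–31 the 5th.
23 is in the range for the 4th.

4th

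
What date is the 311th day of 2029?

2029-11-07

January has 31 days (311 − 31 = 280 remain).
February has 28 days (280 − 28 = 252 remain).
March has 31 days (252 − 31 = 221 remain).
April has 30 days (221 − 30 = 191 remain).
May has 31 days (191 − 31 = 160 remain).
June has 30 days (160 − 30 = 130 remain).
July has 31 days (130 − 31 = 99 remain).
August has 31 days (99 − 31 = 68 remain).
September has 30 days (68 − 30 = 38 remain).
October has 31 days (38 − 31 = 7 remain).
7 into November → November 7.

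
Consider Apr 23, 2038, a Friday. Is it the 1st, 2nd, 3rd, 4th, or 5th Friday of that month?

4th

Day 23 falls in week ⌈23/7⌉ of the month.
Days 1–7 hold the 1st Friday, 8–14 the 2nd, 15–21 the 3rd, 22–28 the 4th, 29–31 the 5th.
23 is in the range for the 4th.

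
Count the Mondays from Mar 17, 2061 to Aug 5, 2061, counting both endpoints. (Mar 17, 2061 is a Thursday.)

Mar 17, 2061 is a Thursday; the first Monday on or after it is Mar 21, 2061 (4 days later).
From Mar 21, 2061 to Aug 5, 2061: 10 + 30 + 31 + 30 + 31 + 5 = 137 days (rest of Mar, Apr, May, Jun, Jul, Aug).
137 ÷ 7 = 19 full weeks with remainder 4, so 19 more Mondays after the first → 20.

20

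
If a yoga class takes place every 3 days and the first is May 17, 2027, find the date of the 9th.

The 9th occurrence is 8 intervals after the first: 8 × 3 = 24 days after May 17, 2027.
May has 31 days — 14 days to the end of May leaves 10.
10 days into Jun → Jun 10, 2027.

Jun 10, 2027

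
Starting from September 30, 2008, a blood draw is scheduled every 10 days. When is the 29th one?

The 29th occurrence is 28 intervals after the first: 28 × 10 = 280 days after September 30, 2008.
September has 30 days — 0 days to the end of September leaves 280.
October has 31 days (249 left).
November has 30 days (219 left).
December has 31 days (188 left).
January has 31 days (157 left).
February has 28 days (129 left).
March has 31 days (98 left).
April has 30 days (68 left).
May has 31 days (37 left).
June has 30 days (7 left).
7 days into July → July 7, 2009.

July 7, 2009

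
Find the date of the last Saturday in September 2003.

The first Saturday of September 2003 is September 6.
September 2003 has 30 days. Adding weeks: 6, 13, 20, 27 — the last one ≤ 30 is the 27th.

September 27, 2003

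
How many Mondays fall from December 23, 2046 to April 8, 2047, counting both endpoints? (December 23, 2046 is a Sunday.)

16

December 23, 2046 is a Sunday; the first Monday on or after it is December 24, 2046 (1 day later).
From December 24, 2046 to April 8, 2047: 7 + 31 + 28 + 31 + 8 = 105 days (rest of December, January, February, March, April).
105 ÷ 7 = 15 full weeks with remainder 0, so 15 more Mondays after the first → 16.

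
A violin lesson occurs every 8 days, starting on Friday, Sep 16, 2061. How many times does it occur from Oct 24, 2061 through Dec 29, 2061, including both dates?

9

Occurrences land 8·i days after Sep 16, 2061 for i = 0, 1, 2, …
Oct 24, 2061 is 38 days after the start; 38 ÷ 8 = 4 remainder 6; since the remainder is 6, round up to i = 5. First occurrence in the window: #6 on Oct 26, 2061 (5×8 = 40 days in).
Dec 29, 2061 is 104 days after the start; 104 ÷ 8 = 13 remainder 0. Last occurrence in the window: #14 on Dec 29, 2061.
Occurrences #6 through #14: 9 in total.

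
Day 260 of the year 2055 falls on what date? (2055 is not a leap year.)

17 September 2055

January has 31 days (260 − 31 = 229 remain).
February has 28 days (229 − 28 = 201 remain).
March has 31 days (201 − 31 = 170 remain).
April has 30 days (170 − 30 = 140 remain).
May has 31 days (140 − 31 = 109 remain).
June has 30 days (109 − 30 = 79 remain).
July has 31 days (79 − 31 = 48 remain).
August has 31 days (48 − 31 = 17 remain).
17 into September → September 17.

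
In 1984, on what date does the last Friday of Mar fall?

Mar 30, 1984

The first Friday of Mar 1984 is Mar 2.
Mar 1984 has 31 days. Adding weeks: 2, 9, 16, 23, 30 — the last one ≤ 31 is the 30th.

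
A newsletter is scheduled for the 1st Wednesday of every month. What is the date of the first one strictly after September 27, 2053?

October 1, 2053

September 2053 starts on a Monday, so its 1st Wednesday is September 3, 2053 (2 days in).
That is not after September 27, 2053, so look at October 2053.
October 2053 starts on a Wednesday, so its 1st Wednesday is October 1, 2053.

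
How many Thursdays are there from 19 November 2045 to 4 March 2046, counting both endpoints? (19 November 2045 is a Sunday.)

15

19 November 2045 is a Sunday; the first Thursday on or after it is 23 November 2045 (4 days later).
From 23 November 2045 to 4 March 2046: 7 + 31 + 31 + 28 + 4 = 101 days (rest of November, December, January, February, March).
101 ÷ 7 = 14 full weeks with remainder 3, so 14 more Thursdays after the first → 15.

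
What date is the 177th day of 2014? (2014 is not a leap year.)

26 June 2014

January has 31 days (177 − 31 = 146 remain).
February has 28 days (146 − 28 = 118 remain).
March has 31 days (118 − 31 = 87 remain).
April has 30 days (87 − 30 = 57 remain).
May has 31 days (57 − 31 = 26 remain).
26 into June → June 26.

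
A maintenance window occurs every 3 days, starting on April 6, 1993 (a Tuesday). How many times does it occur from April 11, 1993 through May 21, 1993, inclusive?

Occurrences land 3·i days after April 6, 1993 for i = 0, 1, 2, …
April 11, 1993 is 5 days after the start; 5 ÷ 3 = 1 remainder 2; since the remainder is 2, round up to i = 2. First occurrence in the window: #3 on April 12, 1993 (2×3 = 6 days in).
May 21, 1993 is 45 days after the start; 45 ÷ 3 = 15 remainder 0. Last occurrence in the window: #16 on May 21, 1993.
Occurrences #3 through #16: 14 in total.

14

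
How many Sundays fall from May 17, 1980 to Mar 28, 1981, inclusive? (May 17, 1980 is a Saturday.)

45

May 17, 1980 is a Saturday; the first Sunday on or after it is May 18, 1980 (1 day later).
From May 18, 1980 to Mar 28, 1981: 13 + 30 + 31 + 31 + 30 + 31 + 30 + 31 + 31 + 28 + 28 = 314 days (rest of May, Jun, Jul, Aug, Sep, Oct, Nov, Dec, Jan, Feb, Mar).
314 ÷ 7 = 44 full weeks with remainder 6, so 44 more Sundays after the first → 45.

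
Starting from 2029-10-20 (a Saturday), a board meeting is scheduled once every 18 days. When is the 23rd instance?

The 23rd occurrence is 22 intervals after the first: 22 × 18 = 396 days after 2029-10-20.
October has 31 days — 11 days to the end of October leaves 385.
November has 30 days (355 left).
December has 31 days (324 left).
January has 31 days (293 left).
February has 28 days (265 left).
March has 31 days (234 left).
April has 30 days (204 left).
May has 31 days (173 left).
June has 30 days (143 left).
July has 31 days (112 left).
August has 31 days (81 left).
September has 30 days (51 left).
October has 31 days (20 left).
20 days into November → 2030-11-20.

2030-11-20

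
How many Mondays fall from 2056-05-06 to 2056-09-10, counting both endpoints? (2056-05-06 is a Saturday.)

18

2056-05-06 is a Saturday; the first Monday on or after it is 2056-05-08 (2 days later).
From 2056-05-08 to 2056-09-10: 23 + 30 + 31 + 31 + 10 = 125 days (rest of May, June, July, August, September).
125 ÷ 7 = 17 full weeks with remainder 6, so 17 more Mondays after the first → 18.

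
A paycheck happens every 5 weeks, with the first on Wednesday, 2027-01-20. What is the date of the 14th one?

2028-04-19

The 14th occurrence is 13 intervals after the first: 13 × 35 = 455 days after 2027-01-20.
January has 31 days — 11 days to the end of January leaves 444.
From end of January to end of 2027 is 334 days (110 left).
January has 31 days (79 left).
February has 29 days (50 left).
March has 31 days (19 left).
19 days into April → 2028-04-19.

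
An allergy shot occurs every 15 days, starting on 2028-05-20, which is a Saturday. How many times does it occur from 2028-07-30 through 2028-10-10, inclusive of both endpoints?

5

Occurrences land 15·i days after 2028-05-20 for i = 0, 1, 2, …
2028-07-30 is 71 days after the start; 71 ÷ 15 = 4 remainder 11; since the remainder is 11, round up to i = 5. First occurrence in the window: #6 on 2028-08-03 (5×15 = 75 days in).
2028-10-10 is 143 days after the start; 143 ÷ 15 = 9 remainder 8. Last occurrence in the window: #10 on 2028-10-02.
Occurrences #6 through #10: 5 in total.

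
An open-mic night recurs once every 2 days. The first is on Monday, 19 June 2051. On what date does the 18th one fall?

23 July 2051

The 18th occurrence is 17 intervals after the first: 17 × 2 = 34 days after 19 June 2051.
June has 30 days — 11 days to the end of June leaves 23.
23 days into July → 23 July 2051.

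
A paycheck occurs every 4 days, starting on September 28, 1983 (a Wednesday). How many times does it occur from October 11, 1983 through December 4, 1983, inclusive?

13

Occurrences land 4·i days after September 28, 1983 for i = 0, 1, 2, …
October 11, 1983 is 13 days after the start; 13 ÷ 4 = 3 remainder 1; since the remainder is 1, round up to i = 4. First occurrence in the window: #5 on October 14, 1983 (4×4 = 16 days in).
December 4, 1983 is 67 days after the start; 67 ÷ 4 = 16 remainder 3. Last occurrence in the window: #17 on December 1, 1983.
Occurrences #5 through #17: 13 in total.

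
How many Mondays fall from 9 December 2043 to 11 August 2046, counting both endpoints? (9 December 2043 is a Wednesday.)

139

9 December 2043 is a Wednesday; the first Monday on or after it is 14 December 2043 (5 days later).
From 14 December 2043 to 11 August 2046: 17 + 366 + 365 + 223 = 971 days (rest of 2043, 2044, 2045, to 11 August 2046 in 2046).
971 ÷ 7 = 138 full weeks with remainder 5, so 138 more Mondays after the first → 139.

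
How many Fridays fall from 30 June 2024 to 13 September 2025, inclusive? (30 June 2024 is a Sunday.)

30 June 2024 is a Sunday; the first Friday on or after it is 5 July 2024 (5 days later).
From 5 July 2024 to 13 September 2025: 179 + 256 = 435 days (rest of 2024, to 13 September 2025 in 2025).
435 ÷ 7 = 62 full weeks with remainder 1, so 62 more Fridays after the first → 63.

63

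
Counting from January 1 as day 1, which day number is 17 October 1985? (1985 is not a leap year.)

290

Days in months before October: 31 + 28 + 31 + 30 + 31 + 30 + 31 + 31 + 30 = 273.
Plus 17 days into October → day 290.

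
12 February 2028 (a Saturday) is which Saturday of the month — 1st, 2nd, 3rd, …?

Day 12 falls in week ⌈12/7⌉ of the month.
Days 1–7 hold the 1st Saturday, 8–14 the 2nd, 15–21 the 3rd, 22–28 the 4th, 29–31 the 5th.
12 is in the range for the 2nd.

2nd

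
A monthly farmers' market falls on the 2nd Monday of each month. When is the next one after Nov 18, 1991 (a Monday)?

Nov 1991 starts on a Friday; its first Monday is the 4th, so the 2nd Monday is the 11th — Nov 11, 1991.
That is not after Nov 18, 1991, so look at Dec 1991.
Dec 1991 starts on a Sunday; its first Monday is the 2nd, so the 2nd Monday is the 9th — Dec 9, 1991.

Dec 9, 1991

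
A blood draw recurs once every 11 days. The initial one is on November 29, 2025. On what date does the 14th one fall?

The 14th occurrence is 13 intervals after the first: 13 × 11 = 143 days after November 29, 2025.
November has 30 days — 1 day to the end of November leaves 142.
December has 31 days (111 left).
January has 31 days (80 left).
February has 28 days (52 left).
March has 31 days (21 left).
21 days into April → April 21, 2026.

April 21, 2026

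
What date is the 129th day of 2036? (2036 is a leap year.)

Jan has 31 days (129 − 31 = 98 remain).
Feb has 29 days (98 − 29 = 69 remain).
Mar has 31 days (69 − 31 = 38 remain).
Apr has 30 days (38 − 30 = 8 remain).
8 into May → May 8.

May 8, 2036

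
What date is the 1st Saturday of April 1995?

The first Saturday of April 1995 is April 1.

1995-04-01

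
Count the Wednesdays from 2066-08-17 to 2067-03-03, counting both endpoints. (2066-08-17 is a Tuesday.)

29

2066-08-17 is a Tuesday; the first Wednesday on or after it is 2066-08-18 (1 day later).
From 2066-08-18 to 2067-03-03: 13 + 30 + 31 + 30 + 31 + 31 + 28 + 3 = 197 days (rest of August, September, October, November, December, January, February, March).
197 ÷ 7 = 28 full weeks with remainder 1, so 28 more Wednesdays after the first → 29.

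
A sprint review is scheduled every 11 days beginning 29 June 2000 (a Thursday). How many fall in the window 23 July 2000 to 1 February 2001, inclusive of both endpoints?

Occurrences land 11·i days after 29 June 2000 for i = 0, 1, 2, …
23 July 2000 is 24 days after the start; 24 ÷ 11 = 2 remainder 2; since the remainder is 2, round up to i = 3. First occurrence in the window: #4 on 1 August 2000 (3×11 = 33 days in).
1 February 2001 is 217 days after the start; 217 ÷ 11 = 19 remainder 8. Last occurrence in the window: #20 on 24 January 2001.
Occurrences #4 through #20: 17 in total.

17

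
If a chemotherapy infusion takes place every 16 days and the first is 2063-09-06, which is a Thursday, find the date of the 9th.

2064-01-12

The 9th occurrence is 8 intervals after the first: 8 × 16 = 128 days after 2063-09-06.
September has 30 days — 24 days to the end of September leaves 104.
October has 31 days (73 left).
November has 30 days (43 left).
December has 31 days (12 left).
12 days into January → 2064-01-12.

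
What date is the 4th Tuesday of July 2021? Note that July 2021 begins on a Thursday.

July 2021 begins on a Thursday, so the first Tuesday is July 6 (5 days later).
The 4th Tuesday is 3 weeks later: 6 + 21 = 27.

2021-07-27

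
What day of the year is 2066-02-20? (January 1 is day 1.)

Days in months before February: 31 = 31.
Plus 20 days into February → day 51.

51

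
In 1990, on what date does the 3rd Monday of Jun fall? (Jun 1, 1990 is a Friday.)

Jun 18, 1990

Jun 1990 begins on a Friday, so the first Monday is Jun 4 (3 days later).
The 3rd Monday is 2 weeks later: 4 + 14 = 18.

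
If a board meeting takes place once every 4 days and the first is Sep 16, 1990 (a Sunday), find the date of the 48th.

The 48th occurrence is 47 intervals after the first: 47 × 4 = 188 days after Sep 16, 1990.
Sep has 30 days — 14 days to the end of Sep leaves 174.
Oct has 31 days (143 left).
Nov has 30 days (113 left).
Dec has 31 days (82 left).
Jan has 31 days (51 left).
Feb has 28 days (23 left).
23 days into Mar → Mar 23, 1991.

Mar 23, 1991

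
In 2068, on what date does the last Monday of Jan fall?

Jan 2068 begins on a Sunday, so the first Monday is Jan 2 (1 day later).
Jan 2068 has 31 days. Adding weeks: 2, 9, 16, 23, 30 — the last one ≤ 31 is the 30th.

Jan 30, 2068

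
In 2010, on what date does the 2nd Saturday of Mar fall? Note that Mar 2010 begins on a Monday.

Mar 2010 begins on a Monday, so the first Saturday is Mar 6 (5 days later).
The 2nd Saturday is 1 weeks later: 6 + 7 = 13.

Mar 13, 2010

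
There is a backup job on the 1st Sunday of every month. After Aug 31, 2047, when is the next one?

Aug 2047 starts on a Thursday, so its 1st Sunday is Aug 4, 2047 (3 days in).
That is not after Aug 31, 2047, so look at Sep 2047.
Sep 2047 starts on a Sunday, so its 1st Sunday is Sep 1, 2047.

Sep 1, 2047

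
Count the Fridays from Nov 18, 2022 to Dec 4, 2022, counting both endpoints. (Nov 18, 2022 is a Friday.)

Nov 18, 2022 is a Friday; the first Friday on or after it is Nov 18, 2022.
From Nov 18, 2022 to Dec 4, 2022: 12 + 4 = 16 days (rest of Nov, Dec).
16 ÷ 7 = 2 full weeks with remainder 2, so 2 more Fridays after the first → 3.

3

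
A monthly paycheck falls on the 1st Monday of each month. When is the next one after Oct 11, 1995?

Oct 1995 starts on a Sunday, so its 1st Monday is Oct 2, 1995 (1 day in).
That is not after Oct 11, 1995, so look at Nov 1995.
Nov 1995 starts on a Wednesday, so its 1st Monday is Nov 6, 1995 (5 days in).

Nov 6, 1995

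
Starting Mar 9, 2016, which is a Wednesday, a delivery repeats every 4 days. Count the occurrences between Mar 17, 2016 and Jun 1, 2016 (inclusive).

Occurrences land 4·i days after Mar 9, 2016 for i = 0, 1, 2, …
Mar 17, 2016 is 8 days after the start; 8 ÷ 4 = 2 remainder 0. First occurrence in the window: #3 on Mar 17, 2016 (2×4 = 8 days in).
Jun 1, 2016 is 84 days after the start; 84 ÷ 4 = 21 remainder 0. Last occurrence in the window: #22 on Jun 1, 2016.
Occurrences #3 through #22: 20 in total.

20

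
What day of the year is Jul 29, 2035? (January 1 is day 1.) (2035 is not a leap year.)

210

Days in months before Jul: 31 + 28 + 31 + 30 + 31 + 30 = 181.
Plus 29 days into Jul → day 210.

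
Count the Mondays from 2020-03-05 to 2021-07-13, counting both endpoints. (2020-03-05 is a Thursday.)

71

2020-03-05 is a Thursday; the first Monday on or after it is 2020-03-09 (4 days later).
From 2020-03-09 to 2021-07-13: 297 + 194 = 491 days (rest of 2020, to 2021-07-13 in 2021).
491 ÷ 7 = 70 full weeks with remainder 1, so 70 more Mondays after the first → 71.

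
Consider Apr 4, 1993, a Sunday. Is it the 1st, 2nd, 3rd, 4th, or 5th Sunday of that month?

1st

Day 4 falls in week ⌈4/7⌉ of the month.
Days 1–7 hold the 1st Sunday, 8–14 the 2nd, 15–21 the 3rd, 22–28 the 4th, 29–31 the 5th.
4 is in the range for the 1st.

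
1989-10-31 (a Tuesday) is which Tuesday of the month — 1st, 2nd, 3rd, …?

Day 31 falls in week ⌈31/7⌉ of the month.
Days 1–7 hold the 1st Tuesday, 8–14 the 2nd, 15–21 the 3rd, 22–28 the 4th, 29–31 the 5th.
31 is in the range for the 5th.

5th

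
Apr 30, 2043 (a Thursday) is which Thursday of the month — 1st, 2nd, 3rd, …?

5th

Day 30 falls in week ⌈30/7⌉ of the month.
Days 1–7 hold the 1st Thursday, 8–14 the 2nd, 15–21 the 3rd, 22–28 the 4th, 29–31 the 5th.
30 is in the range for the 5th.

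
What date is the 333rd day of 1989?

29 November 1989

January has 31 days (333 − 31 = 302 remain).
February has 28 days (302 − 28 = 274 remain).
March has 31 days (274 − 31 = 243 remain).
April has 30 days (243 − 30 = 213 remain).
May has 31 days (213 − 31 = 182 remain).
June has 30 days (182 − 30 = 152 remain).
July has 31 days (152 − 31 = 121 remain).
August has 31 days (121 − 31 = 90 remain).
September has 30 days (90 − 30 = 60 remain).
October has 31 days (60 − 31 = 29 remain).
29 into November → November 29.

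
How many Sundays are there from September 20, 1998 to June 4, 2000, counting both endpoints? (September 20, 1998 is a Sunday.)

90

September 20, 1998 is a Sunday; the first Sunday on or after it is September 20, 1998.
From September 20, 1998 to June 4, 2000: 102 + 365 + 156 = 623 days (rest of 1998, 1999, to June 4, 2000 in 2000).
623 ÷ 7 = 89 full weeks with remainder 0, so 89 more Sundays after the first → 90.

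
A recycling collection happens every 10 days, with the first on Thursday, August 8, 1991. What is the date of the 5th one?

The 5th occurrence is 4 intervals after the first: 4 × 10 = 40 days after August 8, 1991.
August has 31 days — 23 days to the end of August leaves 17.
17 days into September → September 17, 1991.

September 17, 1991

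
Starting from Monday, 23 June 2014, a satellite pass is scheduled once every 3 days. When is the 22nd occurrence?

25 August 2014

The 22nd occurrence is 21 intervals after the first: 21 × 3 = 63 days after 23 June 2014.
June has 30 days — 7 days to the end of June leaves 56.
July has 31 days (25 left).
25 days into August → 25 August 2014.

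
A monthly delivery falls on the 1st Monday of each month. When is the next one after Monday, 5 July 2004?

July 2004 starts on a Thursday, so its 1st Monday is 5 July 2004 (4 days in).
That is not after 5 July 2004, so look at August 2004.
August 2004 starts on a Sunday, so its 1st Monday is 2 August 2004 (1 day in).

2 August 2004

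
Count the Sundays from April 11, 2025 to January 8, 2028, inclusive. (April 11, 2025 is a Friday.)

143

April 11, 2025 is a Friday; the first Sunday on or after it is April 13, 2025 (2 days later).
From April 13, 2025 to January 8, 2028: 262 + 365 + 365 + 8 = 1000 days (rest of 2025, 2026, 2027, to January 8, 2028 in 2028).
1000 ÷ 7 = 142 full weeks with remainder 6, so 142 more Sundays after the first → 143.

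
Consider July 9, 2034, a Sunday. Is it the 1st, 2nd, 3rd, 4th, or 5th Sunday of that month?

Day 9 falls in week ⌈9/7⌉ of the month.
Days 1–7 hold the 1st Sunday, 8–14 the 2nd, 15–21 the 3rd, 22–28 the 4th, 29–31 the 5th.
9 is in the range for the 2nd.

2nd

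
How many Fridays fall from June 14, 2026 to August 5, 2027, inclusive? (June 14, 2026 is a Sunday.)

59

June 14, 2026 is a Sunday; the first Friday on or after it is June 19, 2026 (5 days later).
From June 19, 2026 to August 5, 2027: 195 + 217 = 412 days (rest of 2026, to August 5, 2027 in 2027).
412 ÷ 7 = 58 full weeks with remainder 6, so 58 more Fridays after the first → 59.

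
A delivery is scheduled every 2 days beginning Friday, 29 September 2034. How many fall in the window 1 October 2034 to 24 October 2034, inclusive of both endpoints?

Occurrences land 2·i days after 29 September 2034 for i = 0, 1, 2, …
1 October 2034 is 2 days after the start; 2 ÷ 2 = 1 remainder 0. First occurrence in the window: #2 on 1 October 2034 (1×2 = 2 days in).
24 October 2034 is 25 days after the start; 25 ÷ 2 = 12 remainder 1. Last occurrence in the window: #13 on 23 October 2034.
Occurrences #2 through #13: 12 in total.

12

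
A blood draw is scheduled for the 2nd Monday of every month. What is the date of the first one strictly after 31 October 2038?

8 November 2038

October 2038 starts on a Friday; its first Monday is the 4th, so the 2nd Monday is the 11th — 11 October 2038.
That is not after 31 October 2038, so look at November 2038.
November 2038 starts on a Monday; its first Monday is the 1st, so the 2nd Monday is the 8th — 8 November 2038.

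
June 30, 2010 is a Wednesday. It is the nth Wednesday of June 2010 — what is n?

5th

Day 30 falls in week ⌈30/7⌉ of the month.
Days 1–7 hold the 1st Wednesday, 8–14 the 2nd, 15–21 the 3rd, 22–28 the 4th, 29–31 the 5th.
30 is in the range for the 5th.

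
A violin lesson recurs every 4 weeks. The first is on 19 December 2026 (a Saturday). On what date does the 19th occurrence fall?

6 May 2028

The 19th occurrence is 18 intervals after the first: 18 × 28 = 504 days after 19 December 2026.
December has 31 days — 12 days to the end of December leaves 492.
2027 has 365 days (127 left).
January has 31 days (96 left).
February has 29 days (67 left).
March has 31 days (36 left).
April has 30 days (6 left).
6 days into May → 6 May 2028.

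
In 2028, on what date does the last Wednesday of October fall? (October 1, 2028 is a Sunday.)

October 2028 begins on a Sunday, so the first Wednesday is October 4 (3 days later).
October 2028 has 31 days. Adding weeks: 4, 11, 18, 25 — the last one ≤ 31 is the 25th.

25 October 2028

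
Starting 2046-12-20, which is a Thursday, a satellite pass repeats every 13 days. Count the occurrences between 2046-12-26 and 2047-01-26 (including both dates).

2

Occurrences land 13·i days after 2046-12-20 for i = 0, 1, 2, …
2046-12-26 is 6 days after the start; 6 ÷ 13 = 0 remainder 6; since the remainder is 6, round up to i = 1. First occurrence in the window: #2 on 2047-01-02 (1×13 = 13 days in).
2047-01-26 is 37 days after the start; 37 ÷ 13 = 2 remainder 11. Last occurrence in the window: #3 on 2047-01-15.
Occurrences #2 through #3: 2 in total.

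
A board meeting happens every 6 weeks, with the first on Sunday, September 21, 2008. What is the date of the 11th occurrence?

The 11th occurrence is 10 intervals after the first: 10 × 42 = 420 days after September 21, 2008.
September has 30 days — 9 days to the end of September leaves 411.
From end of September to end of 2008 is 92 days (319 left).
January has 31 days (288 left).
February has 28 days (260 left).
March has 31 days (229 left).
April has 30 days (199 left).
May has 31 days (168 left).
June has 30 days (138 left).
July has 31 days (107 left).
August has 31 days (76 left).
September has 30 days (46 left).
October has 31 days (15 left).
15 days into November → November 15, 2009.

November 15, 2009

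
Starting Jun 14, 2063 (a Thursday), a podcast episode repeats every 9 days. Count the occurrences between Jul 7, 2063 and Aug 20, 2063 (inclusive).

5

Occurrences land 9·i days after Jun 14, 2063 for i = 0, 1, 2, …
Jul 7, 2063 is 23 days after the start; 23 ÷ 9 = 2 remainder 5; since the remainder is 5, round up to i = 3. First occurrence in the window: #4 on Jul 11, 2063 (3×9 = 27 days in).
Aug 20, 2063 is 67 days after the start; 67 ÷ 9 = 7 remainder 4. Last occurrence in the window: #8 on Aug 16, 2063.
Occurrences #4 through #8: 5 in total.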